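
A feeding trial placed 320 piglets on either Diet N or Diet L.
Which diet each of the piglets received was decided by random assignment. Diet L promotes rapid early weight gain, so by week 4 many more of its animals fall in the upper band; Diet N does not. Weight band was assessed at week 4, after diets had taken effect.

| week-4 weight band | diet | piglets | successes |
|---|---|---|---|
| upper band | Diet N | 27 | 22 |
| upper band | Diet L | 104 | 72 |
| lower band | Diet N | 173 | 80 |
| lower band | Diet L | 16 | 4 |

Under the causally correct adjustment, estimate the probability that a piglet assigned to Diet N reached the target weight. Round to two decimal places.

0.51

Week-4 weight band here is a post-treatment variable shaped by the diet; conditioning on it would introduce bias rather than remove it. The overall comparison is the causal one.
So P(outcome | do(Diet N)) is just the pooled rate for Diet N: 102/200 = 0.510.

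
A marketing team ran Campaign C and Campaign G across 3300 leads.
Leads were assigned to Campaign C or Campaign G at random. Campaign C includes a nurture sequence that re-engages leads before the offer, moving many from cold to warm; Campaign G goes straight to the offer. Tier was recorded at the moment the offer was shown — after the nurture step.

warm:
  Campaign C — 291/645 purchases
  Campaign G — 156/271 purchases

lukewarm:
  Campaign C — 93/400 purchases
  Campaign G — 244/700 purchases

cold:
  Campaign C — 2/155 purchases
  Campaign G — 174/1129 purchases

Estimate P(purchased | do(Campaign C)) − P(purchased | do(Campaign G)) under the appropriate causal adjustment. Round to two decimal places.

+0.05

Stratifying would compare campaigns among leads the campaigns themselves sorted into engagement tier groups — a form of selection on an intermediate. The unconditioned pooled rates give the total causal effect.
The causal difference is the pooled difference: 0.322 − 0.273 = +0.048.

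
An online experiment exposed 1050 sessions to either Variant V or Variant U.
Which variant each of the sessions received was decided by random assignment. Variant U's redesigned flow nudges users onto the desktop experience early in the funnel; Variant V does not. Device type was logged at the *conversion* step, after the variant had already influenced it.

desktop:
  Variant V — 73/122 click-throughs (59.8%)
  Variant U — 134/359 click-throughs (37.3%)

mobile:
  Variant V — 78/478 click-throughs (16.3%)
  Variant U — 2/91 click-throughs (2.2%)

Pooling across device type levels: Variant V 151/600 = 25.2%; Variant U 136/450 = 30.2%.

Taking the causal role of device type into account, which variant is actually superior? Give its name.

Variant U

The stratified and pooled comparisons disagree (Variant V wins within each device type; Variant U wins overall), so the answer turns on the causal role of device type.
The distribution of device type is itself part of what the variant does — it is an intermediate outcome. Holding it fixed would remove that part of the effect; the total effect is the pooled difference.
Pooled: Variant V 25.2% vs Variant U 30.2%; Variant U is higher overall.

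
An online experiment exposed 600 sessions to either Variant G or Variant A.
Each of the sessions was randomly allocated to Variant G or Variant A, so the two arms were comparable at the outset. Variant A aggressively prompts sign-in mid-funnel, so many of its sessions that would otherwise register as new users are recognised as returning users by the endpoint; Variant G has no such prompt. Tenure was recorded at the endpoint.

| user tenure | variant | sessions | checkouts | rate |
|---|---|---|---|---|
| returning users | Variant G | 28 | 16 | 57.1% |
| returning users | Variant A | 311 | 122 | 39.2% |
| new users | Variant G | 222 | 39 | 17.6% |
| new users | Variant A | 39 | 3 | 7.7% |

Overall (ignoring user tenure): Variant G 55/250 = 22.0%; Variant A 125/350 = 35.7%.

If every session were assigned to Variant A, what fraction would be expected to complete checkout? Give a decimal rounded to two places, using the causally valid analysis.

0.36

The distribution of user tenure is itself part of what the variant does — it is an intermediate outcome. Holding it fixed would remove that part of the effect; the total effect is the pooled difference.
So P(outcome | do(Variant A)) is just the pooled rate for Variant A: 125/350 = 0.357.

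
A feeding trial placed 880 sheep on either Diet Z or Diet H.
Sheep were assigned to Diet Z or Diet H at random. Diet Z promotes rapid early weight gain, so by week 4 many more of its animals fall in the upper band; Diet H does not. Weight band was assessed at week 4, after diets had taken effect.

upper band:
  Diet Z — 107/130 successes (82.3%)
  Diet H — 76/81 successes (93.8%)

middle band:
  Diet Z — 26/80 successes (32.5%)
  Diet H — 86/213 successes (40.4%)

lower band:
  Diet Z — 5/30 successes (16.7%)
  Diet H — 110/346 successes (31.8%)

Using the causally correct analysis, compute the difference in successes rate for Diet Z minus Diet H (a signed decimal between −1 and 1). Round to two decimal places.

Within every week-4 weight band level Diet H has the higher rate, yet pooled Diet Z does — Simpson's reversal.
The distribution of week-4 weight band is itself part of what the diet does — it is an intermediate outcome. Holding it fixed would remove that part of the effect; the total effect is the pooled difference.
The causal difference is the pooled difference: 0.575 − 0.425 = +0.150.

+0.15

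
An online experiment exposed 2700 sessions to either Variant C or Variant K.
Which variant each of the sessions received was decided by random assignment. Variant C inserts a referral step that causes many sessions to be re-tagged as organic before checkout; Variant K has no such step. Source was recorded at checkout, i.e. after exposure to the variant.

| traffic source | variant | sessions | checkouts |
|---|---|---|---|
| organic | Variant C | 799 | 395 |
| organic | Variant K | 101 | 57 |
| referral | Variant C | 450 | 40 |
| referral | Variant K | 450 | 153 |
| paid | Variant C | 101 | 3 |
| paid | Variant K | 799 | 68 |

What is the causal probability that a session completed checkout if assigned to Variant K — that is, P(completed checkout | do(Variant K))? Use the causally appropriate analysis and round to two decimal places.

0.21

The stratified and pooled comparisons disagree (Variant K wins within each traffic source; Variant C wins overall), so the answer turns on the causal role of traffic source.
Stratifying would compare variants among sessions the variants themselves sorted into traffic source groups — a form of selection on an intermediate. The unconditioned pooled rates give the total causal effect.
So P(outcome | do(Variant K)) is just the pooled rate for Variant K: 278/1350 = 0.206.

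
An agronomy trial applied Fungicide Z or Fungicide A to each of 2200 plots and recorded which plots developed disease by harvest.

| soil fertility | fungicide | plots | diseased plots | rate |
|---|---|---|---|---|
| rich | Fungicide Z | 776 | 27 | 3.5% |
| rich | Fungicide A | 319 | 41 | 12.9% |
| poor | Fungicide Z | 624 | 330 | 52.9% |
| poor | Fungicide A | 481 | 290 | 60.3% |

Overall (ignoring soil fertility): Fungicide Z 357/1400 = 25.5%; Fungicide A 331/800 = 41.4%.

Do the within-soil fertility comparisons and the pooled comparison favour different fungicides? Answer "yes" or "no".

Within each soil fertility level (rich 3.5% vs 12.9%; poor 52.9% vs 60.3%), Fungicide Z has the lower rate every time. Pooled: 25.5% vs 41.4% — Fungicide Z has the lower rate overall. They agree.

no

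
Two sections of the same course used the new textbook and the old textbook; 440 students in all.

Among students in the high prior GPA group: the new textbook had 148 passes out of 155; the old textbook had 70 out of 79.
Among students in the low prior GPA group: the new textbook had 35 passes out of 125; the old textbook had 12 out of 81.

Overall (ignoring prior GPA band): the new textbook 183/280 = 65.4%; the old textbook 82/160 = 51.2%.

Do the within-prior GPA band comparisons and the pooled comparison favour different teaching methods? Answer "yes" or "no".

no

Within each prior GPA band level (high prior GPA 95.5% vs 88.6%; low prior GPA 28.0% vs 14.8%), the new textbook has the higher rate every time. Pooled: 65.4% vs 51.2% — the new textbook has the higher rate overall. They agree.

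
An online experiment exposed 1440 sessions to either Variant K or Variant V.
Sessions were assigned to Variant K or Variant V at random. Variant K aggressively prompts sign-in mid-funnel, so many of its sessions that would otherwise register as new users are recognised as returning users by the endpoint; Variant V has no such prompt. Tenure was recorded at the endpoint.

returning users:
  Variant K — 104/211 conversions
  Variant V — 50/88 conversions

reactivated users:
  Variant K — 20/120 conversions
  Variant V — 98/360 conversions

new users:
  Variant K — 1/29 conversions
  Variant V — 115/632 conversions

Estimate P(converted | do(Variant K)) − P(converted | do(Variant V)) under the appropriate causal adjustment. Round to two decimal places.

+0.10

User tenure is downstream of the variant. One should not condition on a consequence of treatment, so the overall rates are the right comparison.
The causal difference is the pooled difference: 0.347 − 0.244 = +0.104.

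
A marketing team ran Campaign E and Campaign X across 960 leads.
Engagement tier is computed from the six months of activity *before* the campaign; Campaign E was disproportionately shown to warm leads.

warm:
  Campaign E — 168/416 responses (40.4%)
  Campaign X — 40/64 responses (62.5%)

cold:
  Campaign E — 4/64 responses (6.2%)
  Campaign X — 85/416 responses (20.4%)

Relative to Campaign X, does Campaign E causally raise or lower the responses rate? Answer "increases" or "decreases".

decreases

The imbalance in engagement tier arose from how leads were allocated, not from anything the campaign did; and engagement tier independently affects the outcome. The pooled gap is confounded — condition on engagement tier.
Within each level — warm: 40.4% vs 62.5%; cold: 6.2% vs 20.4% — Campaign X is higher every time.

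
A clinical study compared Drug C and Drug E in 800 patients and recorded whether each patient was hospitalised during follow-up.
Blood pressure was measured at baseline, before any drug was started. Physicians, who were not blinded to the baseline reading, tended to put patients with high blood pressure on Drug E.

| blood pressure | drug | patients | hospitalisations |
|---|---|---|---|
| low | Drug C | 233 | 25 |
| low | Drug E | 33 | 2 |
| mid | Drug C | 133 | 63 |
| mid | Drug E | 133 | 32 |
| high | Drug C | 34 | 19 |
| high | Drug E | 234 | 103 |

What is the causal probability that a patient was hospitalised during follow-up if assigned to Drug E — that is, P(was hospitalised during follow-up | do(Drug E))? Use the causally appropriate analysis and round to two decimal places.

0.25

Drug E is lower inside every blood pressure stratum but Drug C is lower in aggregate. Whether to stratify depends on how blood pressure relates to the drug.
Blood pressure satisfies the back-door criterion: it is not a descendant of the drug, and it blocks the spurious path from drug to outcome. Adjusting for it (i.e., using the within-blood pressure rates) gives the causal effect.
Standardising Drug E to the population blood pressure mix: 0.333·2/33 + 0.333·32/133 + 0.335·103/234 = 0.248.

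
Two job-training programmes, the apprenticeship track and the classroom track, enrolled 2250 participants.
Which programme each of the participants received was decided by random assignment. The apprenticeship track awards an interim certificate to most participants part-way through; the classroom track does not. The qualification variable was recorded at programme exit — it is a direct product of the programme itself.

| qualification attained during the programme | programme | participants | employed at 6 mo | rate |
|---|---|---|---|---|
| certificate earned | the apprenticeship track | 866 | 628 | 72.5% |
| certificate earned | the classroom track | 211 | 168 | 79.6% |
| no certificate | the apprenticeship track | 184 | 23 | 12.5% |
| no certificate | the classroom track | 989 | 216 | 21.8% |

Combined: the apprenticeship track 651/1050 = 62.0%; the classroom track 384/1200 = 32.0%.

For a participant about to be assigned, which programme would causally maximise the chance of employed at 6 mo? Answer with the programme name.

The stratified and pooled comparisons disagree (the classroom track wins within each qualification attained during the programme; the apprenticeship track wins overall), so the answer turns on the causal role of qualification attained during the programme.
Because the programme influences qualification attained during the programme, qualification attained during the programme is a post-treatment mediator, not a confounder. Stratifying on it would bias the estimate; the causal effect is the crude pooled difference.
Pooled: the apprenticeship track 62.0% vs the classroom track 32.0%; the apprenticeship track is higher overall.

the apprenticeship track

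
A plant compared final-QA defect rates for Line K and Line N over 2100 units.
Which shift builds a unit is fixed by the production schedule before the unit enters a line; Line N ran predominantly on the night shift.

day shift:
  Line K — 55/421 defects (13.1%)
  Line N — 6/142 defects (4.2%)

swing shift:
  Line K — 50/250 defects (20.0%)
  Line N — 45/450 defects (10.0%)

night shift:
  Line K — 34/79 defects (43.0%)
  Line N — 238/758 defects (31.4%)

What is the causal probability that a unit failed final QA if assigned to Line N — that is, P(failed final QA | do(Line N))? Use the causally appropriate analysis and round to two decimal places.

0.17

Shift satisfies the back-door criterion: it is not a descendant of the line, and it blocks the spurious path from line to outcome. Adjusting for it (i.e., using the within-shift rates) gives the causal effect.
Standardising Line N to the population shift mix: 0.268·6/142 + 0.333·45/450 + 0.399·238/758 = 0.170.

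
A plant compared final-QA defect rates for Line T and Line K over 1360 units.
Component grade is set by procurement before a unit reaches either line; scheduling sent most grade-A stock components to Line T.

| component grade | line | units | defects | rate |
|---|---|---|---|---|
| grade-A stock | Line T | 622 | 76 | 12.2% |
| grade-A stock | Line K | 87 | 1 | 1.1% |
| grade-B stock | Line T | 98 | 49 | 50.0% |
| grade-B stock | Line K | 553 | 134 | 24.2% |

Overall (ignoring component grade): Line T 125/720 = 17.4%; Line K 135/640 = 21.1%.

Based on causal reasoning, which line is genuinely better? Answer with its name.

The stratified and pooled comparisons disagree (Line K wins within each component grade; Line T wins overall), so the answer turns on the causal role of component grade.
Component grade is set before the line has any effect — it is not caused by the line — and it independently drives the outcome. That makes it a confounder, so the causal comparison is within component grade levels.
Within each level — grade-A stock: 12.2% vs 1.1%; grade-B stock: 50.0% vs 24.2% — Line K is lower every time.

Line K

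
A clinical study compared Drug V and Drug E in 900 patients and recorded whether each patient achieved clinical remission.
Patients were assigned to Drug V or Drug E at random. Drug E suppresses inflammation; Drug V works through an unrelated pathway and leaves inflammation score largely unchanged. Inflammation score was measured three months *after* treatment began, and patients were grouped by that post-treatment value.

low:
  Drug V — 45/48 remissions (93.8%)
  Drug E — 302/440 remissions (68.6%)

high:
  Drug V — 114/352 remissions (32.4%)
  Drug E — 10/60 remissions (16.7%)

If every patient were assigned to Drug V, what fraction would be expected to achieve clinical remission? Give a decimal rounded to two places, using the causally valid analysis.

Within every inflammation score level Drug V has the higher rate, yet pooled Drug E does — Simpson's reversal.
Because the drug influences inflammation score, inflammation score is a post-treatment mediator, not a confounder. Stratifying on it would bias the estimate; the causal effect is the crude pooled difference.
So P(outcome | do(Drug V)) is just the pooled rate for Drug V: 159/400 = 0.398.

0.40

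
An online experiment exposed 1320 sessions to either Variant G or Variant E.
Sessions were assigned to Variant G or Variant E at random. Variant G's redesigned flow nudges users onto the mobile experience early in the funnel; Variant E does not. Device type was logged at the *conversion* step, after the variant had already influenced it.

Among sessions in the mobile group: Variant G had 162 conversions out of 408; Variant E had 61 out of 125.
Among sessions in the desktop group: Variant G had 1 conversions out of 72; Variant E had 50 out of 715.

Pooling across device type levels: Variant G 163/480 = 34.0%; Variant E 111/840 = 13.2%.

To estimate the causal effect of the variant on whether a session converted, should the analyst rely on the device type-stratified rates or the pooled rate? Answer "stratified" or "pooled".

The device type-specific comparison favours Variant E throughout, but the pooled figures favour Variant G. The question is whether to condition on device type.
Device type lies on the pathway variant → device type → outcome, so adjusting for it blocks the indirect effect. For the total causal effect of variant, use the unadjusted pooled rates.
Pooled: Variant G 34.0% vs Variant E 13.2%; Variant G is higher overall.

pooled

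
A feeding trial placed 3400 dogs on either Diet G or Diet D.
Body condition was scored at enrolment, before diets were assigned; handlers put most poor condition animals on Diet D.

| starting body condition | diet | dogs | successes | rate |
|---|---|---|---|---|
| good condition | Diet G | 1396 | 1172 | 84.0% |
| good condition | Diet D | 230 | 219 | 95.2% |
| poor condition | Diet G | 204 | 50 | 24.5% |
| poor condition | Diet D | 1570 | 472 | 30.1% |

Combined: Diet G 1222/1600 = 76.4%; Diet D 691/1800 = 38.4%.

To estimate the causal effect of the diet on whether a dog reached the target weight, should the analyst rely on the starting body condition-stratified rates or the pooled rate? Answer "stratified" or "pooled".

Starting body condition satisfies the back-door criterion: it is not a descendant of the diet, and it blocks the spurious path from diet to outcome. Adjusting for it (i.e., using the within-starting body condition rates) gives the causal effect.
Within each level — good condition: 84.0% vs 95.2%; poor condition: 24.5% vs 30.1% — Diet D is higher every time.

stratified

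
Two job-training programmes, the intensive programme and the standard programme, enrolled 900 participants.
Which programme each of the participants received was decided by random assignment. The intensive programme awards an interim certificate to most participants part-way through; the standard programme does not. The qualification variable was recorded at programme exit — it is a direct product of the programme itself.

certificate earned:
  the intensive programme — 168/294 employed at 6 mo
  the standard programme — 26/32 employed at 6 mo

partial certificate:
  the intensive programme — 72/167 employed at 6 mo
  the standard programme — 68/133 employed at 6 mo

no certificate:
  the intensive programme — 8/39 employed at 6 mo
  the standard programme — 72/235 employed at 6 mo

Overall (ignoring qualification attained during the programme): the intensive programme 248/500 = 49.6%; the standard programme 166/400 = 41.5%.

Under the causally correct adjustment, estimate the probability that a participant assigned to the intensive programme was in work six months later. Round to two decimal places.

Qualification attained during the programme lies on the pathway programme → qualification attained during the programme → outcome, so adjusting for it blocks the indirect effect. For the total causal effect of programme, use the unadjusted pooled rates.
So P(outcome | do(the intensive programme)) is just the pooled rate for the intensive programme: 248/500 = 0.496.

0.50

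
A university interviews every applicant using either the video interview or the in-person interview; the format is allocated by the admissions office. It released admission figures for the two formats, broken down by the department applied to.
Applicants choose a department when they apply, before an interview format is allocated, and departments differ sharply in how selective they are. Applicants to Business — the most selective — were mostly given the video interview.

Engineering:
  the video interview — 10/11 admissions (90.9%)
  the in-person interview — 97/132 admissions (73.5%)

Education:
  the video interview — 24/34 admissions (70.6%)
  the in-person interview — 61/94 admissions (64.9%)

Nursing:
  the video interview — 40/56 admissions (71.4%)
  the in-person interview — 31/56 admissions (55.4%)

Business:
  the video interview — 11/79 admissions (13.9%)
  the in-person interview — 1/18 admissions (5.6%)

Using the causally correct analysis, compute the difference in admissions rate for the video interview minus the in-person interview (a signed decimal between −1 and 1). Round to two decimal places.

+0.12

Here department is a common cause — it drives both which interview format a case falls under and the outcome. The crude comparison mixes populations; the stratum-specific rates are the causally relevant ones.
Adjusting over the population distribution of department: 0.298·(0.909−0.735) + 0.267·(0.706−0.649) + 0.233·(0.714−0.554) + 0.202·(0.139−0.056) = +0.122.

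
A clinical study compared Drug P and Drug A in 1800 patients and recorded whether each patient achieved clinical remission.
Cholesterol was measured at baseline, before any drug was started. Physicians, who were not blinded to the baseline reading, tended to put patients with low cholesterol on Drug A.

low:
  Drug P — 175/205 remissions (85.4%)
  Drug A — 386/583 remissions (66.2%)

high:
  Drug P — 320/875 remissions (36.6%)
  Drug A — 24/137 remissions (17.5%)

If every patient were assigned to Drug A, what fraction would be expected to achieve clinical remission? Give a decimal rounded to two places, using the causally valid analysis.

Within every cholesterol level Drug P has the higher rate, yet pooled Drug A does — Simpson's reversal.
Here cholesterol is a common cause — it drives both which drug a case falls under and the outcome. The crude comparison mixes populations; the stratum-specific rates are the causally relevant ones.
Standardising Drug A to the population cholesterol mix: 0.438·386/583 + 0.562·24/137 = 0.388.

0.39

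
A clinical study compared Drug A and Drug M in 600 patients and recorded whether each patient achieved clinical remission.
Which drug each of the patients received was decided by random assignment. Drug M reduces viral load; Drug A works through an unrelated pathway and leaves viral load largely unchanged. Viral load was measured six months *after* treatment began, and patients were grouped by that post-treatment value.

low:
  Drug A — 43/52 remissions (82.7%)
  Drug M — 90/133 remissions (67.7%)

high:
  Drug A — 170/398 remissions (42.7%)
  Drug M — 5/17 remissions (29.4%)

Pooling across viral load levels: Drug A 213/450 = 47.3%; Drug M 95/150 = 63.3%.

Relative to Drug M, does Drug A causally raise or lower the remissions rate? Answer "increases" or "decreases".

decreases

Drug A is higher inside every viral load stratum but Drug M is higher in aggregate. Whether to stratify depends on how viral load relates to the drug.
Viral load is downstream of the drug. One should not condition on a consequence of treatment, so the overall rates are the right comparison.
Pooled: Drug A 47.3% vs Drug M 63.3%; Drug M is higher overall.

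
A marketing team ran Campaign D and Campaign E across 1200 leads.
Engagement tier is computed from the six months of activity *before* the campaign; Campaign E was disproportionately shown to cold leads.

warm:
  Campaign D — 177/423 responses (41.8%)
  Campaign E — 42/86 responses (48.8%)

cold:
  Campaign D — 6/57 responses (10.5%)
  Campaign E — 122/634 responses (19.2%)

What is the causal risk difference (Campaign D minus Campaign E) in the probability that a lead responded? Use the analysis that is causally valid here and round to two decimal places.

The engagement tier-specific comparison favours Campaign E throughout, but the pooled figures favour Campaign D. The question is whether to condition on engagement tier.
Engagement tier satisfies the back-door criterion: it is not a descendant of the campaign, and it blocks the spurious path from campaign to outcome. Adjusting for it (i.e., using the within-engagement tier rates) gives the causal effect.
Adjusting over the population distribution of engagement tier: 0.424·(0.418−0.488) + 0.576·(0.105−0.192) = -0.080.

-0.08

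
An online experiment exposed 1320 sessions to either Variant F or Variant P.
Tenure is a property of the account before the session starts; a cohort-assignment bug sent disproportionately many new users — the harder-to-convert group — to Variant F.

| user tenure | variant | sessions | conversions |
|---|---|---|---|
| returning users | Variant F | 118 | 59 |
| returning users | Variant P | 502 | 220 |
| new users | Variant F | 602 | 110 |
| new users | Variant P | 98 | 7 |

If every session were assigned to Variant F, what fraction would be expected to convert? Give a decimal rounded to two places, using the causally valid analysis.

0.33

Here user tenure is a common cause — it drives both which variant a case falls under and the outcome. The crude comparison mixes populations; the stratum-specific rates are the causally relevant ones.
Standardising Variant F to the population user tenure mix: 0.470·59/118 + 0.530·110/602 = 0.332.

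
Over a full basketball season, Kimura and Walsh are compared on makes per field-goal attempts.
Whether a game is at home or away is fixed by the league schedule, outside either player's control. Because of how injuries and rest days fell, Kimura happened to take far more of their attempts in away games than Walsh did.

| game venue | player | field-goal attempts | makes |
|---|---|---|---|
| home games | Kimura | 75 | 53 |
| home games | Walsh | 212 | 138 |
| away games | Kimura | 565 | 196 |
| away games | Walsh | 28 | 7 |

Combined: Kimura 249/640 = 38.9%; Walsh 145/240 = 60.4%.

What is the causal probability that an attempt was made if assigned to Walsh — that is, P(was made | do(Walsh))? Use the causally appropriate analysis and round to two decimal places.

0.38

The game venue-specific comparison favours Kimura throughout, but the pooled figures favour Walsh. The question is whether to condition on game venue.
Nothing the player does changes game venue; the imbalance is an allocation artefact. With game venue also predicting the outcome, the pooled figure is confounded, and the within-stratum comparison is the causal one.
Standardising Walsh to the population game venue mix: 0.326·138/212 + 0.674·7/28 = 0.381.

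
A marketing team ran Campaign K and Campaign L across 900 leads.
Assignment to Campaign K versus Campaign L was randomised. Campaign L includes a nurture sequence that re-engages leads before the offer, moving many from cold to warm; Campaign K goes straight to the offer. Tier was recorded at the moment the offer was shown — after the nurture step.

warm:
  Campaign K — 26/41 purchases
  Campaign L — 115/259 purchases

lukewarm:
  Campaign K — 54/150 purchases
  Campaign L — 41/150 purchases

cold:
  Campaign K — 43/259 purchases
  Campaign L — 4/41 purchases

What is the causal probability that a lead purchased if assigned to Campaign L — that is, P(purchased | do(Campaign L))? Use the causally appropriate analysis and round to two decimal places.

0.36

Engagement tier here is a post-treatment variable shaped by the campaign; conditioning on it would introduce bias rather than remove it. The overall comparison is the causal one.
So P(outcome | do(Campaign L)) is just the pooled rate for Campaign L: 160/450 = 0.356.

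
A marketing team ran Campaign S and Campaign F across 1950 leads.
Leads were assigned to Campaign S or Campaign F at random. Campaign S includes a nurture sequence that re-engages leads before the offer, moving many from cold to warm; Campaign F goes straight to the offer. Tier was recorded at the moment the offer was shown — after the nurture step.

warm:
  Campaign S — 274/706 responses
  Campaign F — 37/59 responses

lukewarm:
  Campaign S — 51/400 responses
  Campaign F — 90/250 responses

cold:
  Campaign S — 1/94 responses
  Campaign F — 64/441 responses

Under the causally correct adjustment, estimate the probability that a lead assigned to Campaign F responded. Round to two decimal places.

The engagement tier-specific comparison favours Campaign F throughout, but the pooled figures favour Campaign S. The question is whether to condition on engagement tier.
Engagement tier is recorded after the campaign and is itself shifted by it — it sits on the causal path from campaign to outcome. Conditioning on a mediator would strip out part of the effect we want; the pooled comparison gives the total causal effect.
So P(outcome | do(Campaign F)) is just the pooled rate for Campaign F: 191/750 = 0.255.

0.25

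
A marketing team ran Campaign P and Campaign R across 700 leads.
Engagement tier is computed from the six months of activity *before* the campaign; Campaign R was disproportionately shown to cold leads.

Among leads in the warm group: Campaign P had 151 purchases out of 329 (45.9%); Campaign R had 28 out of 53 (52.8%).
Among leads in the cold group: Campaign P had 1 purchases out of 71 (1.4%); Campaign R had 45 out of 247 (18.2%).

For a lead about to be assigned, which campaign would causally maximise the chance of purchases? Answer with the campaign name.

Within every engagement tier level Campaign R has the higher rate, yet pooled Campaign P does — Simpson's reversal.
Engagement tier satisfies the back-door criterion: it is not a descendant of the campaign, and it blocks the spurious path from campaign to outcome. Adjusting for it (i.e., using the within-engagement tier rates) gives the causal effect.
Within each level — warm: 45.9% vs 52.8%; cold: 1.4% vs 18.2% — Campaign R is higher every time.

Campaign R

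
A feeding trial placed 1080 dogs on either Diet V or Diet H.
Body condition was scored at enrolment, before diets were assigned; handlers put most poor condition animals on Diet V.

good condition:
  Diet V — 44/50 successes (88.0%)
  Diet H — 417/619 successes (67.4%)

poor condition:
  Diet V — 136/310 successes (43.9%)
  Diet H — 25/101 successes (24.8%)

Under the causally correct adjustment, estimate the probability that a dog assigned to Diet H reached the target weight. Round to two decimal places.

Since starting body condition is a pre-existing factor (not a product of the diet) and it affects the outcome on its own, it is a confounder. The stratified rates, not the pooled rate, identify the causal effect.
Standardising Diet H to the population starting body condition mix: 0.619·417/619 + 0.381·25/101 = 0.511.

0.51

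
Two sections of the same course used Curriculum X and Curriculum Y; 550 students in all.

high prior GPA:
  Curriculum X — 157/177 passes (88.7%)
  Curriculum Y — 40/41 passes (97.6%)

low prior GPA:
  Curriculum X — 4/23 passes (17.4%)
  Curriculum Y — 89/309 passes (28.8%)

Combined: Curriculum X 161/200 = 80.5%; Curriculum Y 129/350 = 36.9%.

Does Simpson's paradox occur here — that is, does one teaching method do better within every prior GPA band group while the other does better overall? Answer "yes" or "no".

Within each prior GPA band level (high prior GPA 88.7% vs 97.6%; low prior GPA 17.4% vs 28.8%), Curriculum Y has the higher rate every time. Pooled: 80.5% vs 36.9% — Curriculum X has the higher rate overall. The two comparisons disagree.

yes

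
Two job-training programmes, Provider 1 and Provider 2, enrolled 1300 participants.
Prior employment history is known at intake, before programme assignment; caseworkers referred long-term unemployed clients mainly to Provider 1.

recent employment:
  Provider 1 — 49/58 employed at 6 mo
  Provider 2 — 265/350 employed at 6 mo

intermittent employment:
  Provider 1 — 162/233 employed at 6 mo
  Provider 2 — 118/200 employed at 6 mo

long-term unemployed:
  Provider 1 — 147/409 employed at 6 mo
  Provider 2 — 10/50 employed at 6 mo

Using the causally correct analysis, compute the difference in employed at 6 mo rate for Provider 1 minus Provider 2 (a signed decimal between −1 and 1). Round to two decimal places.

The imbalance in prior employment history arose from how participants were allocated, not from anything the programme did; and prior employment history independently affects the outcome. The pooled gap is confounded — condition on prior employment history.
Adjusting over the population distribution of prior employment history: 0.314·(0.845−0.757) + 0.333·(0.695−0.590) + 0.353·(0.359−0.200) = +0.119.

+0.12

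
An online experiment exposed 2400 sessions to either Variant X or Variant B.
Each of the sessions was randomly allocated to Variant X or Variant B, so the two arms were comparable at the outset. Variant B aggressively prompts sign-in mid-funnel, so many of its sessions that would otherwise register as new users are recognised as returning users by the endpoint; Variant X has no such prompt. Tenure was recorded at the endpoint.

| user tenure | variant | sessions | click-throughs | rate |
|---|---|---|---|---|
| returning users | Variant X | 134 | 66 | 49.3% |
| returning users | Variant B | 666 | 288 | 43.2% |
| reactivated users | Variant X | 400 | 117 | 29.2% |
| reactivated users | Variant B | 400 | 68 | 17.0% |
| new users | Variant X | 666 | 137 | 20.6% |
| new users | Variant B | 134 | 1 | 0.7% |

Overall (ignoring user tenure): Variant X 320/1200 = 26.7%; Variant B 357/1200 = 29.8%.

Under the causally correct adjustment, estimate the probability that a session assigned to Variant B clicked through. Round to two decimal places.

0.30

Stratifying would compare variants among sessions the variants themselves sorted into user tenure groups — a form of selection on an intermediate. The unconditioned pooled rates give the total causal effect.
So P(outcome | do(Variant B)) is just the pooled rate for Variant B: 357/1200 = 0.297.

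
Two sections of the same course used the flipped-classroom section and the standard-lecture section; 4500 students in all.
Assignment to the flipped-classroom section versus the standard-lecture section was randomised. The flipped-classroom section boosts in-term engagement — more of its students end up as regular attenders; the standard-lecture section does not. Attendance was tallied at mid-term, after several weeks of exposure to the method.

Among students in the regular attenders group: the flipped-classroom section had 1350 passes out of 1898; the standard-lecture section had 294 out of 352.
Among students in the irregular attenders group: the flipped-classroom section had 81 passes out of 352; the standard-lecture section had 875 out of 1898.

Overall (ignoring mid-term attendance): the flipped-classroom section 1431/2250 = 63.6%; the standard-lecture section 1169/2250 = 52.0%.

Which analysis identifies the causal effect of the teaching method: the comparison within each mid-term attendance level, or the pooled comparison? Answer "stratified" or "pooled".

Mid-term attendance is downstream of the teaching method. One should not condition on a consequence of treatment, so the overall rates are the right comparison.
Pooled: the flipped-classroom section 63.6% vs the standard-lecture section 52.0%; the flipped-classroom section is higher overall.

pooled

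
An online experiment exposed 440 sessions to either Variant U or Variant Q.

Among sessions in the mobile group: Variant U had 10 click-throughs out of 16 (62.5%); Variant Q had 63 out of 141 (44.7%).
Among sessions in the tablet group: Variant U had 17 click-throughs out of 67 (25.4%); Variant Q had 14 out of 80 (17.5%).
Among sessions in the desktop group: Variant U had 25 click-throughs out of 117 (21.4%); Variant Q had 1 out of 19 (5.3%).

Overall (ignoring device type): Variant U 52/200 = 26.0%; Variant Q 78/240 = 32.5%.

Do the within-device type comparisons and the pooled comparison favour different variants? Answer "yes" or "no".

yes

Within each device type level (mobile 62.5% vs 44.7%; tablet 25.4% vs 17.5%; desktop 21.4% vs 5.3%), Variant U has the higher rate every time. Pooled: 26.0% vs 32.5% — Variant Q has the higher rate overall. The two comparisons disagree.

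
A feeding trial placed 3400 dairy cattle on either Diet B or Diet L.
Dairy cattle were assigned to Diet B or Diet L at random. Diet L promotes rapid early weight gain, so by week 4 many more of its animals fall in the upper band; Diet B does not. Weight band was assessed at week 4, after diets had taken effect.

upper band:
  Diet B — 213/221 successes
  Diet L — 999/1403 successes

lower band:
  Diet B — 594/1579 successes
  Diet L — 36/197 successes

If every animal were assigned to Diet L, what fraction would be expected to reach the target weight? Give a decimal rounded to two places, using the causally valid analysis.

Because the diet influences week-4 weight band, week-4 weight band is a post-treatment mediator, not a confounder. Stratifying on it would bias the estimate; the causal effect is the crude pooled difference.
So P(outcome | do(Diet L)) is just the pooled rate for Diet L: 1035/1600 = 0.647.

0.65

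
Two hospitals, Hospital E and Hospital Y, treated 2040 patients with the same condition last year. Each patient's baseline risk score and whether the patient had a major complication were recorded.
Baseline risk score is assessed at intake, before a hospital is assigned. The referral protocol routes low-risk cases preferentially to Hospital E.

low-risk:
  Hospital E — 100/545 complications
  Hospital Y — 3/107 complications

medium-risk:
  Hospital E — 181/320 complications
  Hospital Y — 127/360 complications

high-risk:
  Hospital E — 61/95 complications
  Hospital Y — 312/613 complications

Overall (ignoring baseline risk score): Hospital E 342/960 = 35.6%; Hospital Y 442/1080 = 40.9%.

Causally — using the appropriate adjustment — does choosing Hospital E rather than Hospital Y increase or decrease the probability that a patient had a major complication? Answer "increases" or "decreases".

increases

Baseline risk score is set before the hospital has any effect — it is not caused by the hospital — and it independently drives the outcome. That makes it a confounder, so the causal comparison is within baseline risk score levels.
Within each level — low-risk: 18.3% vs 2.8%; medium-risk: 56.6% vs 35.3%; high-risk: 64.2% vs 50.9% — Hospital Y is lower every time.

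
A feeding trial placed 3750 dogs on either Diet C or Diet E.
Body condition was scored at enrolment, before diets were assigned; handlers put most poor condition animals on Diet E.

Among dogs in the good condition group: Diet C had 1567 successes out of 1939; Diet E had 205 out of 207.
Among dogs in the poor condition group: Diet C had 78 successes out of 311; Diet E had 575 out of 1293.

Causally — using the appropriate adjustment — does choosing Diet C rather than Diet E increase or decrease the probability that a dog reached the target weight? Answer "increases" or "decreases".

decreases

The stratified and pooled comparisons disagree (Diet E wins within each starting body condition; Diet C wins overall), so the answer turns on the causal role of starting body condition.
Nothing the diet does changes starting body condition; the imbalance is an allocation artefact. With starting body condition also predicting the outcome, the pooled figure is confounded, and the within-stratum comparison is the causal one.
Within each level — good condition: 80.8% vs 99.0%; poor condition: 25.1% vs 44.5% — Diet E is higher every time.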